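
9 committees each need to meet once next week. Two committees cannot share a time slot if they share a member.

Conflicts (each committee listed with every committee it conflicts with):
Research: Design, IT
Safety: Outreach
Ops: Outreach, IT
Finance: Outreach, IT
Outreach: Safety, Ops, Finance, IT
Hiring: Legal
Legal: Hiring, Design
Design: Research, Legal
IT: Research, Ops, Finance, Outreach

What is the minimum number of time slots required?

3

Finance, Outreach, IT are mutually in conflict, so at least 3 time slots are needed.
3 time slots suffice: time slot 1 → {Safety, Legal, IT}; time slot 2 → {Research, Outreach, Hiring}; time slot 3 → {Ops, Finance, Design}. No two conflicting committees share a time slot.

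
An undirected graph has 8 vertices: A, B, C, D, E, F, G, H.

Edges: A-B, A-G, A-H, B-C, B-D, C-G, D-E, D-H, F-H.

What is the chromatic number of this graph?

C and G are adjacent, so at least 2 colors are needed.
2 colors suffice: color 1 → {A, C, D, F}; color 2 → {B, E, G, H}. No two adjacent vertices share a color.

2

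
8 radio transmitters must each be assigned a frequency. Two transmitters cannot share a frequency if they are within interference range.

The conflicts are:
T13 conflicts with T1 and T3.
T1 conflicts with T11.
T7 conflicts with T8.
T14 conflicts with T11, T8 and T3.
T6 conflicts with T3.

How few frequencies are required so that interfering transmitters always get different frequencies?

The cycle T14-T3-T13-T1-T11-T14 has odd length 5, so it cannot be 2-colored; at least 3 frequencies are needed.
3 frequencies suffice: frequency 1 → {T13, T7, T14, T6}; frequency 2 → {T1, T8, T3}; frequency 3 → {T11}. Each listed conflict is separated.

3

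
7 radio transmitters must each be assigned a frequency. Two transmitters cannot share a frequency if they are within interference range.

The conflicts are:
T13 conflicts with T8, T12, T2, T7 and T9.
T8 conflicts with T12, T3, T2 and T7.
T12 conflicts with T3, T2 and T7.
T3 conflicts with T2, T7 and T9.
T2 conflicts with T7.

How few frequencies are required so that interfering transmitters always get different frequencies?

T13, T8, T12, T2, T7 all conflict with each other, so at least 5 frequencies are needed.
Using 5 frequencies: T13=4, T8=1, T12=5, T3=4, T2=2, T7=3, T9=1. Each listed conflict is separated.

5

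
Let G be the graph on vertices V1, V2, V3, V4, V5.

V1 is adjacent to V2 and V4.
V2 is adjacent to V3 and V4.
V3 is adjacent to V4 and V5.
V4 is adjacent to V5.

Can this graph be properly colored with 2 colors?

V1, V2, V4 are pairwise adjacent, so at least 3 colors are needed.
So 2 colors are not enough.

No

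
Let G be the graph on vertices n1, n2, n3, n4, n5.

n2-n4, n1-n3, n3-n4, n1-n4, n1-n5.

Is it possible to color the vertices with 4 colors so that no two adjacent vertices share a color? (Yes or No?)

Yes

The chromatic number is 3. n1, n3, n4 are pairwise adjacent, so at least 3 colors are needed.
3 colors suffice: color R → {n4, n5}; color B → {n1, n2}; color G → {n3}.
Since 4 ≥ 3, a proper 4-coloring certainly exists.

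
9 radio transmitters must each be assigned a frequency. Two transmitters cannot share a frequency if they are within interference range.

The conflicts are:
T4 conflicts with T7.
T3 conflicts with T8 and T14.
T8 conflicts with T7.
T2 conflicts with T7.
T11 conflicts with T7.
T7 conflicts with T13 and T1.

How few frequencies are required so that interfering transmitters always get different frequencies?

2

T2 and T7 conflict, so at least 2 frequencies are needed.
2 frequencies suffice: T4=2, T3=1, T8=2, T2=2, T11=2, T7=1, T13=2, T14=2, T1=2. Each listed conflict is separated.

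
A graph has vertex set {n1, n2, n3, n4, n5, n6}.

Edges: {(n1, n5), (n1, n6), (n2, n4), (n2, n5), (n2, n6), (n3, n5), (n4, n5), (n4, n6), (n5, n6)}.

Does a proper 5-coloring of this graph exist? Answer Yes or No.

The chromatic number is 4. n2, n4, n5, n6 form a clique, so at least 4 colors are needed.
4 colors suffice: color red → {n5}; color blue → {n3, n6}; color green → {n1, n2}; color yellow → {n4}.
Since 5 ≥ 4, a proper 5-coloring certainly exists.

Yes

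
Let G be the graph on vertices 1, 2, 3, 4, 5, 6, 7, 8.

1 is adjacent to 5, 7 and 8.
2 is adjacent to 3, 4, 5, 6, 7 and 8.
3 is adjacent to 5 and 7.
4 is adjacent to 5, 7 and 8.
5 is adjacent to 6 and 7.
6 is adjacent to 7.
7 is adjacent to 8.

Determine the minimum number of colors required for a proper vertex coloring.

4

2, 5, 6, 7 are pairwise adjacent (a clique of size 4), so at least 4 colors are needed.
4 colors suffice: color a → {7}; color b → {1, 2}; color c → {5, 8}; color d → {3, 4, 6}. Every edge joins two different colors.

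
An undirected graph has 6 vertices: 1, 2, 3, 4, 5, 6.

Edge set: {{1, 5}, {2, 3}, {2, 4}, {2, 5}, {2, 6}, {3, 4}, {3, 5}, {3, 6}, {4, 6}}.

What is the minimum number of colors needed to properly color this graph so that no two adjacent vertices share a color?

2, 3, 4, 6 are pairwise adjacent (a clique of size 4), so at least 4 colors are needed.
A valid assignment using 4 colors: 1=red, 2=red, 3=blue, 4=yellow, 5=green, 6=green. Every edge joins two different colors.

4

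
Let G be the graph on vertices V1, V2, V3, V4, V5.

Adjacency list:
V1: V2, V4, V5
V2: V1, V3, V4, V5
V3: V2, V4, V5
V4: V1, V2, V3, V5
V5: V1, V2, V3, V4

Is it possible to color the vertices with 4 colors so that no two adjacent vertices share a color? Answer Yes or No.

Yes

The chromatic number is 4. V1, V2, V4, V5 are pairwise adjacent (a clique of size 4), so at least 4 colors are needed.
4 colors suffice: color 1 → {V5}; color 2 → {V4}; color 3 → {V2}; color 4 → {V1, V3}.
That is already a proper 4-coloring.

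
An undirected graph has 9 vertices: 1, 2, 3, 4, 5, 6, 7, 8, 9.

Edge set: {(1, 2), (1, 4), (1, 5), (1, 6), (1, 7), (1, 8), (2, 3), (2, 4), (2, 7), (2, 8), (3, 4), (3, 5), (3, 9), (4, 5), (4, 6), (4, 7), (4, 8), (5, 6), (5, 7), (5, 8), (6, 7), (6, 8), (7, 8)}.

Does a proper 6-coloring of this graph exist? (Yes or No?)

Yes

The chromatic number is 6. 1, 4, 5, 6, 7, 8 form a clique, so at least 6 colors are needed.
A valid assignment using 6 colors: 1=e, 2=b, 3=c, 4=a, 5=b, 6=f, 7=d, 8=c, 9=a.
That is already a proper 6-coloring.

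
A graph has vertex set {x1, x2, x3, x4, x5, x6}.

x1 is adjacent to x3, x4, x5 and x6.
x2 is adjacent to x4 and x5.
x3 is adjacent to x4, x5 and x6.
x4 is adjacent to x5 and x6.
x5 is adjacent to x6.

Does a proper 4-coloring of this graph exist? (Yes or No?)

x1, x3, x4, x5, x6 are pairwise adjacent (a clique of size 5), so at least 5 colors are needed.
So 4 colors are not enough.

No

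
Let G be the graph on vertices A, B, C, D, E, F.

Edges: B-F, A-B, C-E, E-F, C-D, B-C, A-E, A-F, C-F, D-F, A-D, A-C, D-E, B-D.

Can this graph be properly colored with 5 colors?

Yes

The chromatic number is 5. A, C, D, E, F form a clique, so at least 5 colors are needed.
5 colors suffice: color 1 → {C}; color 2 → {D}; color 3 → {A}; color 4 → {F}; color 5 → {B, E}.
That is already a proper 5-coloring.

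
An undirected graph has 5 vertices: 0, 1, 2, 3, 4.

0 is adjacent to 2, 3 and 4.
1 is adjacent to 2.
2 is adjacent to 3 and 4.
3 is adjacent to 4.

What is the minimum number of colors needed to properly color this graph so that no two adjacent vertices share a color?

0, 2, 3, 4 are mutually adjacent (a clique of size 4), so at least 4 colors are needed.
4 colors suffice: 0=blue, 1=blue, 2=red, 3=green, 4=yellow. Each edge has distinct colors on its endpoints.

4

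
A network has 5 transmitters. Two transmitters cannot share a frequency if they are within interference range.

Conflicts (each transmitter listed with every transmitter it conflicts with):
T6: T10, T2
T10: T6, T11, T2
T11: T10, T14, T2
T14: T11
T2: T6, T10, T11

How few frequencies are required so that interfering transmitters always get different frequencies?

3

T6, T10, T2 are mutually in conflict, so at least 3 frequencies are needed.
A valid assignment using 3 frequencies: T6=2, T10=1, T11=2, T14=1, T2=3. Each listed conflict is separated.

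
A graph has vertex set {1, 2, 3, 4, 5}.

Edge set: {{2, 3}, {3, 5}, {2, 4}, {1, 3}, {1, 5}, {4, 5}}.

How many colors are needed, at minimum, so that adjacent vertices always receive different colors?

1, 3, 5 are pairwise adjacent, so at least 3 colors are needed.
3 colors suffice: color a → {2, 5}; color b → {3, 4}; color c → {1}. Every edge joins two different colors.

3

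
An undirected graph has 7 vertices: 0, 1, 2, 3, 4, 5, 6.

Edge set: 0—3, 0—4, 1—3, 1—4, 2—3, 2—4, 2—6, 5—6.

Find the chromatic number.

2

2 and 3 are adjacent, so at least 2 colors are needed.
One proper 2-coloring: 0=a, 1=a, 2=a, 3=b, 4=b, 5=a, 6=b. Every edge joins two different colors.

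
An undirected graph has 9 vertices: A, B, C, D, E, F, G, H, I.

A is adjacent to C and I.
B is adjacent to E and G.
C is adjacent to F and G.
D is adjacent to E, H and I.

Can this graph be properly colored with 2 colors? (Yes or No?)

No

The cycle C-A-I-D-E-B-G-C has odd length 7, so it cannot be 2-colored; at least 3 colors are needed.
So 2 colors are not enough.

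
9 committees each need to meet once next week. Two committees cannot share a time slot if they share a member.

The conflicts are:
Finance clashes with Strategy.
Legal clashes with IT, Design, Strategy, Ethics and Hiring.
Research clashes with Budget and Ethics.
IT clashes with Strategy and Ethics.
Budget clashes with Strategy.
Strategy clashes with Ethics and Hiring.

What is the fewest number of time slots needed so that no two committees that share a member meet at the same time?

Legal, IT, Strategy, Ethics all conflict with each other, so at least 4 time slots are needed.
4 time slots suffice: time slot 1 → {Research, Design, Strategy}; time slot 2 → {Finance, Legal, Budget}; time slot 3 → {Ethics, Hiring}; time slot 4 → {IT}. No two conflicting committees share a time slot.

4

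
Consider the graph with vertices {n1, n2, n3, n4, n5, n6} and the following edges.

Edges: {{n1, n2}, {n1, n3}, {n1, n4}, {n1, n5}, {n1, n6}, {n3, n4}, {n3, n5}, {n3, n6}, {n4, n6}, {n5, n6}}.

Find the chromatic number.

n1, n3, n4, n6 form a clique, so at least 4 colors are needed.
4 colors suffice: color 1 → {n1}; color 2 → {n2, n3}; color 3 → {n6}; color 4 → {n4, n5}. No two adjacent vertices share a color.

4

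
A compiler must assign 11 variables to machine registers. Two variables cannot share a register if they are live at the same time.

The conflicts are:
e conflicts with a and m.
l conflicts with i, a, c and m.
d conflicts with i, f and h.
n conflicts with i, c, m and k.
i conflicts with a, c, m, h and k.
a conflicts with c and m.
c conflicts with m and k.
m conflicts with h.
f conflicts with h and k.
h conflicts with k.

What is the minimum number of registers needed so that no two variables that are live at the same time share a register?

l, i, a, c, m all conflict with each other, so at least 5 registers are needed.
5 registers suffice: register 1 → {e, i, f}; register 2 → {d, m, k}; register 3 → {c, h}; register 4 → {n, a}; register 5 → {l}. No two conflicting variables share a register.

5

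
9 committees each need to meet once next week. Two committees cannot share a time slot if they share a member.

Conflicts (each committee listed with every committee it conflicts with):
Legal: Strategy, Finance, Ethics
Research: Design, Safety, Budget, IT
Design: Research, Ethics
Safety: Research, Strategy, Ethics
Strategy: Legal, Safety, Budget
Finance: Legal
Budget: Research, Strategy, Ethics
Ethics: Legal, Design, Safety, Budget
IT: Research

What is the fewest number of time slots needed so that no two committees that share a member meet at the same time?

2

Research and IT conflict, so at least 2 time slots are needed.
2 time slots suffice: time slot 1 → {Research, Strategy, Finance, Ethics}; time slot 2 → {Legal, Design, Safety, Budget, IT}. Every pair that conflicts lands in different time slots.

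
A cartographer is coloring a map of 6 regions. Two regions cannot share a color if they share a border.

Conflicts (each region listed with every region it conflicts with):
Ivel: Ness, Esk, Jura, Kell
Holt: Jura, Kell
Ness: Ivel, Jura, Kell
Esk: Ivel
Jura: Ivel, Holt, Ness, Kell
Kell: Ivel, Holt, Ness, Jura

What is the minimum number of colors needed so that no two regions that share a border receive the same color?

4

Ivel, Ness, Jura, Kell pairwise conflict, so at least 4 colors are needed.
4 colors suffice: Ivel=1, Holt=1, Ness=4, Esk=2, Jura=3, Kell=2. No two conflicting regions share a color.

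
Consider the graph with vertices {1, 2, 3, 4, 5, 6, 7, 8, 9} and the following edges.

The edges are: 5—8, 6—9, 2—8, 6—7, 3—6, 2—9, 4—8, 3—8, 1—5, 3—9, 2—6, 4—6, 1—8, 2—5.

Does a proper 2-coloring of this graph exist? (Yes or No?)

No

3, 6, 9 form a triangle, so at least 3 colors are needed.
So 2 colors are not enough.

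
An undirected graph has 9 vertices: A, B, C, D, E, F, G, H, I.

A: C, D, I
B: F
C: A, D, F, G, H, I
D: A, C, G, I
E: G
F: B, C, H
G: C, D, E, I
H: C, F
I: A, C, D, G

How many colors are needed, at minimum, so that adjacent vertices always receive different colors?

C, D, G, I are pairwise adjacent (a clique of size 4), so at least 4 colors are needed.
4 colors suffice: color red → {B, C, E}; color blue → {A, F, G}; color green → {H, I}; color yellow → {D}. Every edge joins two different colors.

4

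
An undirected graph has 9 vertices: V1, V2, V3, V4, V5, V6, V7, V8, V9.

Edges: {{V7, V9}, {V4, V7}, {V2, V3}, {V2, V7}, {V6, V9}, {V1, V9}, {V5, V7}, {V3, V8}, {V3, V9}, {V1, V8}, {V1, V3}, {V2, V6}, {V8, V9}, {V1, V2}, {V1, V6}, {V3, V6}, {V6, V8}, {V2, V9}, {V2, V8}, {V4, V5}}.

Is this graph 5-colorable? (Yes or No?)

V1, V2, V3, V6, V8, V9 are mutually adjacent (a clique of size 6), so at least 6 colors are needed.
So 5 colors are not enough.

No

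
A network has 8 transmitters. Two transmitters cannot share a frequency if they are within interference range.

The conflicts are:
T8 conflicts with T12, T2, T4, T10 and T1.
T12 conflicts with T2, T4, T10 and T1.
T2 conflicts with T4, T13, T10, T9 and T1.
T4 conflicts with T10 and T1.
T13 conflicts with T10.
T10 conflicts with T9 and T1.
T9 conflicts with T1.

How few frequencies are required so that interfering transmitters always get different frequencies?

6

T8, T12, T2, T4, T10, T1 all conflict with each other, so at least 6 frequencies are needed.
Using 6 frequencies: T8=4, T12=5, T2=1, T4=6, T13=3, T10=2, T9=4, T1=3. Every pair that conflicts lands in different frequencies.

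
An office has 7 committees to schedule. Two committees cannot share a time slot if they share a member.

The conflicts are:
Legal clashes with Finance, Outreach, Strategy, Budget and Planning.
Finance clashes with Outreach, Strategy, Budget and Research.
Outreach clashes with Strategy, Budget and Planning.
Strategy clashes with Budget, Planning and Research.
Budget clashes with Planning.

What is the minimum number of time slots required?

Legal, Finance, Outreach, Strategy, Budget are mutually in conflict, so at least 5 time slots are needed.
5 time slots suffice: Legal=5, Finance=2, Outreach=4, Strategy=1, Budget=3, Planning=2, Research=3. Every pair that conflicts lands in different time slots.

5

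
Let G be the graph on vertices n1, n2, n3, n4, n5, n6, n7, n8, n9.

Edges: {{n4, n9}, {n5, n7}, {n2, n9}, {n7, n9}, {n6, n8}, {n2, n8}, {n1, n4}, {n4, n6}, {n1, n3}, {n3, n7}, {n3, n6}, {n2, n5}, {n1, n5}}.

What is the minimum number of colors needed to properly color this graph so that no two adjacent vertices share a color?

The cycle n9-n7-n5-n1-n4-n9 has odd length 5, so it cannot be 2-colored; at least 3 colors are needed.
A valid assignment using 3 colors: n1=2, n2=2, n3=3, n4=3, n5=1, n6=1, n7=2, n8=3, n9=1. No two adjacent vertices share a color.

3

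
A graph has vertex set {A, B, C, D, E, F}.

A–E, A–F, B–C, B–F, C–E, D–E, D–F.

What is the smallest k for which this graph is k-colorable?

3

The cycle C-E-D-F-B-C has odd length 5, so it cannot be 2-colored; at least 3 colors are needed.
3 colors suffice: color red → {E, F}; color blue → {A, C, D}; color green → {B}. Each edge has distinct colors on its endpoints.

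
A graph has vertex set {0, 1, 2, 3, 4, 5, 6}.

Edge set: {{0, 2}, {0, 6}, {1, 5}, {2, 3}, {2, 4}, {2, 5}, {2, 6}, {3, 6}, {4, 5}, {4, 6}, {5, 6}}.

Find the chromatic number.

4

2, 4, 5, 6 are mutually adjacent (a clique of size 4), so at least 4 colors are needed.
4 colors suffice: 0=green, 1=red, 2=red, 3=green, 4=yellow, 5=green, 6=blue. Each edge has distinct colors on its endpoints.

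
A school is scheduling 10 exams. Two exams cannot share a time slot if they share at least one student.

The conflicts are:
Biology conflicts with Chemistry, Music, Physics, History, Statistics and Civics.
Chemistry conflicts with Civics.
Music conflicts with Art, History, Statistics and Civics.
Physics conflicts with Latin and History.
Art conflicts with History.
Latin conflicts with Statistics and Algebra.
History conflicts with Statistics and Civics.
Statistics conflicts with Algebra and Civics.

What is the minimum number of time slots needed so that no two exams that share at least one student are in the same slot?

Biology, Music, History, Statistics, Civics pairwise conflict, so at least 5 time slots are needed.
5 time slots suffice: time slot 1 → {Chemistry, Latin, History}; time slot 2 → {Biology, Art, Algebra}; time slot 3 → {Physics, Statistics}; time slot 4 → {Music}; time slot 5 → {Civics}. Each listed conflict is separated.

5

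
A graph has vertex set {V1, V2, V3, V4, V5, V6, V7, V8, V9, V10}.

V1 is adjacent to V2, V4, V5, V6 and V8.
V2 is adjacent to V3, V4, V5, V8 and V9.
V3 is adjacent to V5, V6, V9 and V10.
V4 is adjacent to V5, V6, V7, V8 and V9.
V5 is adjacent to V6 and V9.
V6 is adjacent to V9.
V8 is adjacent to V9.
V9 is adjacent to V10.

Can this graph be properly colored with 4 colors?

Yes

The chromatic number is 4. V3, V5, V6, V9 form a clique, so at least 4 colors are needed.
4 colors suffice: color R → {V3, V4}; color B → {V1, V7, V9}; color G → {V5, V8, V10}; color Y → {V2, V6}.
That is already a proper 4-coloring.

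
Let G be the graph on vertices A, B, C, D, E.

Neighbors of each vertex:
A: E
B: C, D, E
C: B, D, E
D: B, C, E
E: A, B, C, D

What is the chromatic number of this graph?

4

B, C, D, E are mutually adjacent (a clique of size 4), so at least 4 colors are needed.
4 colors suffice: A=2, B=3, C=4, D=2, E=1. Each edge has distinct colors on its endpoints.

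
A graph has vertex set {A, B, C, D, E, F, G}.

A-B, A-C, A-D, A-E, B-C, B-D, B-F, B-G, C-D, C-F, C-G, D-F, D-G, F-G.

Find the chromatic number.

5

B, C, D, F, G are pairwise adjacent (a clique of size 5), so at least 5 colors are needed.
5 colors suffice: color 1 → {B, E}; color 2 → {C}; color 3 → {D}; color 4 → {A, G}; color 5 → {F}. Each edge has distinct colors on its endpoints.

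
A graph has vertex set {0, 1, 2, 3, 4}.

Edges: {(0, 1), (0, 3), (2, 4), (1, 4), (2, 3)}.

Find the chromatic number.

3

The cycle 3-2-4-1-0-3 has odd length 5, so it cannot be 2-colored; at least 3 colors are needed.
A valid assignment using 3 colors: 0=c, 1=b, 2=b, 3=a, 4=a. Every edge joins two different colors.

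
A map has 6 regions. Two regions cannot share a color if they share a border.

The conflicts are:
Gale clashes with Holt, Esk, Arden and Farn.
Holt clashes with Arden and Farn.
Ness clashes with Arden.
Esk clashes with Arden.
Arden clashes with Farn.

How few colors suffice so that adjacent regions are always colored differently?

Gale, Holt, Arden, Farn are mutually in conflict, so at least 4 colors are needed.
4 colors suffice: color 1 → {Arden}; color 2 → {Gale, Ness}; color 3 → {Holt, Esk}; color 4 → {Farn}. Each listed conflict is separated.

4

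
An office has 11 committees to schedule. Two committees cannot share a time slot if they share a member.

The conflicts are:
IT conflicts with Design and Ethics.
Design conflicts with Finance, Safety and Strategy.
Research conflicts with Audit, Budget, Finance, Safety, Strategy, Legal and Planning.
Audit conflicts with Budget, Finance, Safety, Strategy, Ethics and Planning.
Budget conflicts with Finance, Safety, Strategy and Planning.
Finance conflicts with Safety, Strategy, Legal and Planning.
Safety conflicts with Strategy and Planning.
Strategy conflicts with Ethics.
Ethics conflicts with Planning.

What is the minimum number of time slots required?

Research, Audit, Budget, Finance, Safety, Planning all conflict with each other, so at least 6 time slots are needed.
6 time slots suffice: time slot 1 → {Finance, Ethics}; time slot 2 → {IT, Safety, Legal}; time slot 3 → {Design, Research}; time slot 4 → {Strategy, Planning}; time slot 5 → {Audit}; time slot 6 → {Budget}. Every pair that conflicts lands in different time slots.

6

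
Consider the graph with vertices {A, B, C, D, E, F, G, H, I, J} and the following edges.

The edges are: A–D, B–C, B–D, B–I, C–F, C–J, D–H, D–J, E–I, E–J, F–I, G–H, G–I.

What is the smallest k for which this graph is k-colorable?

3

The cycle I-G-H-D-B-I has odd length 5, so it cannot be 2-colored; at least 3 colors are needed.
3 colors suffice: color red → {C, D, I}; color blue → {A, B, F, H, J}; color green → {E, G}. Each edge has distinct colors on its endpoints.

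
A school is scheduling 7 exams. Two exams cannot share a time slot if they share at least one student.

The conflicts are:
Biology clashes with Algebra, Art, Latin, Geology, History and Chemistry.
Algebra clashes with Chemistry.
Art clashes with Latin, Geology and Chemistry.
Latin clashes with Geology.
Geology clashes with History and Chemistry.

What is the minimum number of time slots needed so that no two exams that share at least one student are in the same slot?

Biology, Art, Latin, Geology pairwise conflict, so at least 4 time slots are needed.
4 time slots suffice: Biology=1, Algebra=2, Art=3, Latin=4, Geology=2, History=3, Chemistry=4. Every pair that conflicts lands in different time slots.

4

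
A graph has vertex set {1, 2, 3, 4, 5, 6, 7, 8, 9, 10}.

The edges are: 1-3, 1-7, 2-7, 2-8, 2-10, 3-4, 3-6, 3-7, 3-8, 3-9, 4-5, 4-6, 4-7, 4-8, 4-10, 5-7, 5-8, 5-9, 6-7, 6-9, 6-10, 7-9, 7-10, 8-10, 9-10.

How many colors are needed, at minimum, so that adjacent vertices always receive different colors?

4

4, 6, 7, 10 are mutually adjacent (a clique of size 4), so at least 4 colors are needed.
One proper 4-coloring: 1=b, 2=b, 3=c, 4=b, 5=c, 6=d, 7=a, 8=a, 9=b, 10=c. Each edge has distinct colors on its endpoints.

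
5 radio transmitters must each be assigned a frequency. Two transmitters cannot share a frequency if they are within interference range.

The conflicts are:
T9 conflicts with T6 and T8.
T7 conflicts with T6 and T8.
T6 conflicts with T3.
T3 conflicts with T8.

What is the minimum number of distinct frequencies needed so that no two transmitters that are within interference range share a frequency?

T7 and T6 conflict, so at least 2 frequencies are needed.
2 frequencies suffice: frequency 1 → {T6, T8}; frequency 2 → {T9, T7, T3}. Each listed conflict is separated.

2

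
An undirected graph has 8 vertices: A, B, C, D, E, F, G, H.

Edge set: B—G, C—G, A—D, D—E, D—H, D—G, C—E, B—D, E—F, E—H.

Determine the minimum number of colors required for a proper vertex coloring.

D, E, H form a triangle, so at least 3 colors are needed.
A valid assignment using 3 colors: A=2, B=3, C=1, D=1, E=2, F=1, G=2, H=3. No two adjacent vertices share a color.

3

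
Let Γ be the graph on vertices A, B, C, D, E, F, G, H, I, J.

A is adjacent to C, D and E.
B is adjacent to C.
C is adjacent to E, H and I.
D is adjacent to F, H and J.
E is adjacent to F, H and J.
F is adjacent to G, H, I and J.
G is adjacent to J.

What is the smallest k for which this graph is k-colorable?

3

A, C, E are pairwise adjacent, so at least 3 colors are needed.
A valid assignment using 3 colors: A=3, B=2, C=1, D=2, E=2, F=1, G=2, H=3, I=2, J=3. No two adjacent vertices share a color.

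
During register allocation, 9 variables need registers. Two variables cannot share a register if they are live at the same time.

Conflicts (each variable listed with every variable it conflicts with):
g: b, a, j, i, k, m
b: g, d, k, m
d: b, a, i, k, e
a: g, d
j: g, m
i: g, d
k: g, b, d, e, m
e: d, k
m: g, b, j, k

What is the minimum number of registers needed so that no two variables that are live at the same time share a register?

g, b, k, m all conflict with each other, so at least 4 registers are needed.
4 registers suffice: register 1 → {g, d}; register 2 → {a, j, i, k}; register 3 → {e, m}; register 4 → {b}. No two conflicting variables share a register.

4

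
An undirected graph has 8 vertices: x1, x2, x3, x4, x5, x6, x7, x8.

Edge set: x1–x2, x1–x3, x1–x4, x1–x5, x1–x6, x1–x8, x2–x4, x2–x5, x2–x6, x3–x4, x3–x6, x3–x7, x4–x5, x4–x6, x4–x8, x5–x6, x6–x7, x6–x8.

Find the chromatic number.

x1, x2, x4, x5, x6 form a clique, so at least 5 colors are needed.
5 colors suffice: color R → {x6}; color B → {x4, x7}; color G → {x1}; color Y → {x2, x3, x8}; color P → {x5}. Every edge joins two different colors.

5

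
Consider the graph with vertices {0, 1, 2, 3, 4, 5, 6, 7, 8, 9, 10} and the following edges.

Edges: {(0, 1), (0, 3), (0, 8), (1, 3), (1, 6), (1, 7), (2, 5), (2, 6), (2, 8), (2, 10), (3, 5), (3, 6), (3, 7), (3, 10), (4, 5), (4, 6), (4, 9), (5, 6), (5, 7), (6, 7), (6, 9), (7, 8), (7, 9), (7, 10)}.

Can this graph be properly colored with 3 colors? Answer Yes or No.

1, 3, 6, 7 are mutually adjacent (a clique of size 4), so at least 4 colors are needed.
So 3 colors are not enough.

No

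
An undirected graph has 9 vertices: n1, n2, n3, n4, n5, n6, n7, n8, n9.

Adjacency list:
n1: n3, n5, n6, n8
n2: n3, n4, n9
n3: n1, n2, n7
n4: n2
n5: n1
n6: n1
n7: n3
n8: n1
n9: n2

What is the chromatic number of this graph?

n2 and n4 are adjacent, so at least 2 colors are needed.
A valid assignment using 2 colors: n1=red, n2=red, n3=blue, n4=blue, n5=blue, n6=blue, n7=red, n8=blue, n9=blue. Every edge joins two different colors.

2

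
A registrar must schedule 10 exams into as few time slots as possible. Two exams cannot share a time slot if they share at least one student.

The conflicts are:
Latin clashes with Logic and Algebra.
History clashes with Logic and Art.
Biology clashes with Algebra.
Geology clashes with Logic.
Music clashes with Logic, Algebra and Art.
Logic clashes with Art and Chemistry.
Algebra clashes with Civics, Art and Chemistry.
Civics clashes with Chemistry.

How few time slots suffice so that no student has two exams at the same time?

Algebra, Civics, Chemistry are mutually in conflict, so at least 3 time slots are needed.
3 time slots suffice: time slot 1 → {Logic, Algebra}; time slot 2 → {Latin, Biology, Geology, Art, Chemistry}; time slot 3 → {History, Music, Civics}. No two conflicting exams share a time slot.

3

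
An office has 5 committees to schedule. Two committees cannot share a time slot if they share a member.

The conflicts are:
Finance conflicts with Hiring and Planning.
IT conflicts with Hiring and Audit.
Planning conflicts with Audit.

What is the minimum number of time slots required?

3

The cycle IT-Audit-Planning-Finance-Hiring-IT has odd length 5, so it cannot be 2-colored; at least 3 time slots are needed.
Using 3 time slots: Finance=2, IT=3, Hiring=1, Planning=1, Audit=2. Every pair that conflicts lands in different time slots.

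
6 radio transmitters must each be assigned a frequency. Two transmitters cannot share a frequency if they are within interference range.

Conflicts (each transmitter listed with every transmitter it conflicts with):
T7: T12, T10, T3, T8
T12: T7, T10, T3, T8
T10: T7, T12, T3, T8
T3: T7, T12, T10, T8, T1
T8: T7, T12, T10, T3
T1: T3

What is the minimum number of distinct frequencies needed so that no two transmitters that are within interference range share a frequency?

T7, T12, T10, T3, T8 all conflict with each other, so at least 5 frequencies are needed.
5 frequencies suffice: T7=2, T12=4, T10=5, T3=1, T8=3, T1=2. Each listed conflict is separated.

5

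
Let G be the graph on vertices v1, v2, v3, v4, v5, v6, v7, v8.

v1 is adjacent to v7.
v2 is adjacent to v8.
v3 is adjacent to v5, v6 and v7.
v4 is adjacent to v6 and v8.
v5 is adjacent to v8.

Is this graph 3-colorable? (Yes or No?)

Yes

The chromatic number is 3. The cycle v6-v3-v5-v8-v4-v6 has odd length 5, so it cannot be 2-colored; at least 3 colors are needed.
A valid assignment using 3 colors: v1=1, v2=2, v3=1, v4=3, v5=2, v6=2, v7=2, v8=1.
That is already a proper 3-coloring.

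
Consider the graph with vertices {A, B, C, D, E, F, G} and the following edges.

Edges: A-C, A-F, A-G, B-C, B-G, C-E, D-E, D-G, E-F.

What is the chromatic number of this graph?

3

The cycle A-F-E-D-G-A has odd length 5, so it cannot be 2-colored; at least 3 colors are needed.
One proper 3-coloring: A=blue, B=blue, C=green, D=blue, E=red, F=green, G=red. Each edge has distinct colors on its endpoints.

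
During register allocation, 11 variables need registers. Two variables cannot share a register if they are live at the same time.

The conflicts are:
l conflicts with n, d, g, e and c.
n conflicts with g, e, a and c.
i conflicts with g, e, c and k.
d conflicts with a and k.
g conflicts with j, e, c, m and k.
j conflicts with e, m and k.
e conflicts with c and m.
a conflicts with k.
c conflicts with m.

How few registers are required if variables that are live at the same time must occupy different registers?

l, n, g, e, c are mutually in conflict, so at least 5 registers are needed.
5 registers suffice: register 1 → {g, a}; register 2 → {e, k}; register 3 → {d, j, c}; register 4 → {l, i, m}; register 5 → {n}. No two conflicting variables share a register.

5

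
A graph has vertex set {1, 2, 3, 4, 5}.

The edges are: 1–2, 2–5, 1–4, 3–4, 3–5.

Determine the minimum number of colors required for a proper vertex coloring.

The cycle 4-1-2-5-3-4 has odd length 5, so it cannot be 2-colored; at least 3 colors are needed.
3 colors suffice: color a → {2, 4}; color b → {1, 5}; color c → {3}. No two adjacent vertices share a color.

3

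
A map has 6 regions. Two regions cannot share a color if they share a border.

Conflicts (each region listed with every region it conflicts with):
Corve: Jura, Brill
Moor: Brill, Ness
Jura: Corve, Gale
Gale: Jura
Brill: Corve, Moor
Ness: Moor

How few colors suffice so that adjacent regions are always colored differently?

Jura and Gale conflict, so at least 2 colors are needed.
2 colors suffice: color 1 → {Jura, Brill, Ness}; color 2 → {Corve, Moor, Gale}. Each listed conflict is separated.

2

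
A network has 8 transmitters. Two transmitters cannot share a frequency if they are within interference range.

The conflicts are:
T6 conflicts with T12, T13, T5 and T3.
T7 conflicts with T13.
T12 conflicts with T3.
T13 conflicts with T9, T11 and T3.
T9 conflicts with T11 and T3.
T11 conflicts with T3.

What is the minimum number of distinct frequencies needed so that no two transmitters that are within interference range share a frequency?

T13, T9, T11, T3 all conflict with each other, so at least 4 frequencies are needed.
4 frequencies suffice: frequency 1 → {T12, T13, T5}; frequency 2 → {T7, T3}; frequency 3 → {T6, T9}; frequency 4 → {T11}. No two conflicting transmitters share a frequency.

4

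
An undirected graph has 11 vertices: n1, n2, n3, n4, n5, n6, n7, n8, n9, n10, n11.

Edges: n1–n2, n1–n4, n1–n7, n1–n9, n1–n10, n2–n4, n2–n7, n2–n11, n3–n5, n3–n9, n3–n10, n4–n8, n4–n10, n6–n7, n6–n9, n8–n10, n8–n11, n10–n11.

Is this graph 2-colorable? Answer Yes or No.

No

n4, n8, n10 are mutually adjacent, so at least 3 colors are needed.
So 2 colors are not enough.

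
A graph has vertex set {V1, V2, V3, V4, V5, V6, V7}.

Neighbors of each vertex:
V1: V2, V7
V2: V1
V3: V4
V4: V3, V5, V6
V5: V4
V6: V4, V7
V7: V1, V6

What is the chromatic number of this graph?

V4 and V5 are adjacent, so at least 2 colors are needed.
One proper 2-coloring: V1=B, V2=R, V3=B, V4=R, V5=B, V6=B, V7=R. Each edge has distinct colors on its endpoints.

2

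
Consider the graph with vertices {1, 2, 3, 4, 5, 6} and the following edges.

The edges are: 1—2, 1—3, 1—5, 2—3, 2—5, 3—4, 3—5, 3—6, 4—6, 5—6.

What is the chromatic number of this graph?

4

1, 2, 3, 5 are mutually adjacent (a clique of size 4), so at least 4 colors are needed.
4 colors suffice: color a → {3}; color b → {4, 5}; color c → {1, 6}; color d → {2}. Every edge joins two different colors.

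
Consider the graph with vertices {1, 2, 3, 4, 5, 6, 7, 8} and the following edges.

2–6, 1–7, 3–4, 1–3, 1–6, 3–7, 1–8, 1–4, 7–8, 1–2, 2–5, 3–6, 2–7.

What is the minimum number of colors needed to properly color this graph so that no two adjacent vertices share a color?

1, 2, 7 are mutually adjacent, so at least 3 colors are needed.
3 colors suffice: color a → {1, 5}; color b → {4, 6, 7}; color c → {2, 3, 8}. Each edge has distinct colors on its endpoints.

3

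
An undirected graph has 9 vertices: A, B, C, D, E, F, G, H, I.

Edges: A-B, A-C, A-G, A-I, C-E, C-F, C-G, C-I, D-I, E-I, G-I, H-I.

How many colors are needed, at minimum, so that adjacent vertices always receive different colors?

4

A, C, G, I are mutually adjacent (a clique of size 4), so at least 4 colors are needed.
4 colors suffice: A=3, B=1, C=2, D=2, E=3, F=1, G=4, H=2, I=1. Every edge joins two different colors.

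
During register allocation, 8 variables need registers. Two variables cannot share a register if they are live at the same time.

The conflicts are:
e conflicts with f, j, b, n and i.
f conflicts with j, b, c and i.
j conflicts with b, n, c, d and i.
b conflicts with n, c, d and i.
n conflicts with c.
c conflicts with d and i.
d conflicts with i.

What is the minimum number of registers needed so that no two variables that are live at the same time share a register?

5

j, b, c, d, i all conflict with each other, so at least 5 registers are needed.
Using 5 registers: e=4, f=5, j=1, b=2, n=3, c=4, d=5, i=3. Each listed conflict is separated.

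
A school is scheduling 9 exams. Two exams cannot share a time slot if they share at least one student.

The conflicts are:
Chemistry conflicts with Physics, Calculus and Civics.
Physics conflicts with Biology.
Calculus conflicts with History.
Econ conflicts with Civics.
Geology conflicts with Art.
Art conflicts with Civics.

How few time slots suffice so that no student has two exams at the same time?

Chemistry and Civics conflict, so at least 2 time slots are needed.
2 time slots suffice: Chemistry=2, Physics=1, Calculus=1, History=2, Econ=2, Biology=2, Geology=1, Art=2, Civics=1. Each listed conflict is separated.

2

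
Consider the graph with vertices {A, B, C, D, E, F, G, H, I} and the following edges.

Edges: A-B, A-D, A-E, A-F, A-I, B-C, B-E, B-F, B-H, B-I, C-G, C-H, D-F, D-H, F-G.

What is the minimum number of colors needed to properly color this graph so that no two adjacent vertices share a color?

A, B, I are mutually adjacent, so at least 3 colors are needed.
3 colors suffice: color red → {B, D, G}; color blue → {A, C}; color green → {E, F, H, I}. Each edge has distinct colors on its endpoints.

3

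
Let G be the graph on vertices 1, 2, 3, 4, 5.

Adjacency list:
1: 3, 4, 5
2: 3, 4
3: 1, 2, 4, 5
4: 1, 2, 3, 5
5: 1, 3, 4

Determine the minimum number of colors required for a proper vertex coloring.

1, 3, 4, 5 are pairwise adjacent (a clique of size 4), so at least 4 colors are needed.
4 colors suffice: color red → {4}; color blue → {3}; color green → {1, 2}; color yellow → {5}. Each edge has distinct colors on its endpoints.

4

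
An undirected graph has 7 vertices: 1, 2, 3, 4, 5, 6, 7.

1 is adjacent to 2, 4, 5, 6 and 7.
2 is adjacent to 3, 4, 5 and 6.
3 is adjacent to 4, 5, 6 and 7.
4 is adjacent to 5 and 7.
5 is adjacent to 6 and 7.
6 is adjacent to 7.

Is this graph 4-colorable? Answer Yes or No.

The chromatic number is 4. 2, 3, 5, 6 form a clique, so at least 4 colors are needed.
One proper 4-coloring: 1=c, 2=b, 3=c, 4=d, 5=a, 6=d, 7=b.
That is already a proper 4-coloring.

Yes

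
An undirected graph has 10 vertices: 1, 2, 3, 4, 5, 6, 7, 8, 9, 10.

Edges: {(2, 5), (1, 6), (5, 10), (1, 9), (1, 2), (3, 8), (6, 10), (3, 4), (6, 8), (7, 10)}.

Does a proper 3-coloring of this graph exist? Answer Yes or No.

The chromatic number is 3. The cycle 5-10-6-1-2-5 has odd length 5, so it cannot be 2-colored; at least 3 colors are needed.
A valid assignment using 3 colors: 1=b, 2=a, 3=a, 4=b, 5=c, 6=a, 7=a, 8=b, 9=a, 10=b.
That is already a proper 3-coloring.

Yes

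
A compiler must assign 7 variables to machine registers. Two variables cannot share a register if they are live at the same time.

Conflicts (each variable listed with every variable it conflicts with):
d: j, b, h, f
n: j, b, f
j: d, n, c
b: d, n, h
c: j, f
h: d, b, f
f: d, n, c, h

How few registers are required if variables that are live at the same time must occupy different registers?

3

d, b, h are mutually in conflict, so at least 3 registers are needed.
3 registers suffice: d=1, n=1, j=2, b=2, c=1, h=3, f=2. Every pair that conflicts lands in different registers.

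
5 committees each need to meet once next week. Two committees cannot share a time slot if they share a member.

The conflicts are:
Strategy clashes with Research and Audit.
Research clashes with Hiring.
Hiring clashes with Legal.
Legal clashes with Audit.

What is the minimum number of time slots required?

The cycle Legal-Audit-Strategy-Research-Hiring-Legal has odd length 5, so it cannot be 2-colored; at least 3 time slots are needed.
3 time slots suffice: time slot 1 → {Strategy, Hiring}; time slot 2 → {Research, Audit}; time slot 3 → {Legal}. Every pair that conflicts lands in different time slots.

3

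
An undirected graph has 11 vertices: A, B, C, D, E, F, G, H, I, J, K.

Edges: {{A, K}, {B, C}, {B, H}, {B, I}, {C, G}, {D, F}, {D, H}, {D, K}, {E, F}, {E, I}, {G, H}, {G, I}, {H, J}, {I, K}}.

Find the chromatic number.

3

The cycle F-D-K-I-E-F has odd length 5, so it cannot be 2-colored; at least 3 colors are needed.
3 colors suffice: A=1, B=2, C=1, D=3, E=2, F=1, G=2, H=1, I=1, J=2, K=2. No two adjacent vertices share a color.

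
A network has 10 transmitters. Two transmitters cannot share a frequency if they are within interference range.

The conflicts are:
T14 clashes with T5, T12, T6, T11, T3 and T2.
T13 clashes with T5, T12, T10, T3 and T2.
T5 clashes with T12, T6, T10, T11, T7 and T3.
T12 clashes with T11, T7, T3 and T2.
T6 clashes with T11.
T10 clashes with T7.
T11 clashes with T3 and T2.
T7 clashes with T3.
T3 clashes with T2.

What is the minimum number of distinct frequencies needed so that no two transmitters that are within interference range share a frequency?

T14, T5, T12, T11, T3 all conflict with each other, so at least 5 frequencies are needed.
5 frequencies suffice: frequency 1 → {T5, T2}; frequency 2 → {T6, T10, T3}; frequency 3 → {T12}; frequency 4 → {T14, T13, T7}; frequency 5 → {T11}. Each listed conflict is separated.

5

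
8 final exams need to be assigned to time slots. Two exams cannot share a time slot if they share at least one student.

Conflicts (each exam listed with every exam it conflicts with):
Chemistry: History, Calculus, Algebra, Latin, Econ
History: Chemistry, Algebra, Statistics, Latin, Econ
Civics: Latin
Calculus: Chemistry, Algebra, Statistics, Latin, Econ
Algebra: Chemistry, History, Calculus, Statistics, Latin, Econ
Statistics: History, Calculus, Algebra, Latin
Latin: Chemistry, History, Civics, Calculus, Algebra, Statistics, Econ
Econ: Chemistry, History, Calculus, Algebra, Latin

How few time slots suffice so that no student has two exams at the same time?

5

Chemistry, Calculus, Algebra, Latin, Econ are mutually in conflict, so at least 5 time slots are needed.
5 time slots suffice: time slot 1 → {Latin}; time slot 2 → {Civics, Algebra}; time slot 3 → {History, Calculus}; time slot 4 → {Chemistry, Statistics}; time slot 5 → {Econ}. No two conflicting exams share a time slot.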